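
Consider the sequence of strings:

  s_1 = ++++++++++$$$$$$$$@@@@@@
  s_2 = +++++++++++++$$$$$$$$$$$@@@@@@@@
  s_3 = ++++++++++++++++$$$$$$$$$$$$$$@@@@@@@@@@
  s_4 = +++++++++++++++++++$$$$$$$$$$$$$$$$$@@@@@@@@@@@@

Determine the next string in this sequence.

Each string has the form +^{3n+1} $^{3n-1} @^{2n}, where the shown terms are n = 3, 4, 5, 6.
At n = 7 the blocks have lengths 22, 20, 14.

++++++++++++++++++++++$$$$$$$$$$$$$$$$$$$$@@@@@@@@@@@@@@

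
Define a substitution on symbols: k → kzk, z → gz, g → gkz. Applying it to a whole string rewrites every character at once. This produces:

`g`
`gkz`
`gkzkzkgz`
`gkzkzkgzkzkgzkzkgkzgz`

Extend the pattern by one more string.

gkzkzkgzkzkgzkzkgkzgzkzkgzkzkgkzgzkzkgzkzkgkzkzkgzgkzgz

Applying the rule to each of the 21 symbols of gkzkzkgzkzkgzkzkgkzgz gives the pieces gkz kzk gz kzk gz kzk gkz gz kzk gz kzk gkz gz kzk gz kzk gkz kzk gz gkz gz, which concatenate to the answer.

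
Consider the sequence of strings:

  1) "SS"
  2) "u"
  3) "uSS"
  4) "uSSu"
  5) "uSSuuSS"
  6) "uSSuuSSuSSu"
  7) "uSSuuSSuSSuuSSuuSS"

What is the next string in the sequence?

Each term (from the third on) is the previous term followed by the one before it: term 3 = u·SS = uSS.
Continuing: uSSuuSSuSSuuSSuuSS · uSSuuSSuSSu gives term 8.

uSSuuSSuSSuuSSuuSSuSSuuSSuSSu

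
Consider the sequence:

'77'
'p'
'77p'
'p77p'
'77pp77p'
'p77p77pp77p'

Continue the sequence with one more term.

From term 3 onward, concatenate the second-to-last term with the last: 77·p = 77p, p·77p = p77p, …
The next term joins 77pp77p and p77p77pp77p.

77pp77pp77p77pp77p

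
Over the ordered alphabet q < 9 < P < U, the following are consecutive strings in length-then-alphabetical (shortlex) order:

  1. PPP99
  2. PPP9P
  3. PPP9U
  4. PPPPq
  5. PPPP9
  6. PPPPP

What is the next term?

PPPPU

The successor of PPPPP increments the rightmost position that isn't already U and resets every position after it to q.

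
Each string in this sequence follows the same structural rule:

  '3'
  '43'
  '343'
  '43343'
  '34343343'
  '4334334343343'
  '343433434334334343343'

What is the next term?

4334334343343343433434334334343343

From term 3 onward, concatenate the second-to-last term with the last: 3·43 = 343, 43·343 = 43343, …
The next term joins 4334334343343 and 343433434334334343343.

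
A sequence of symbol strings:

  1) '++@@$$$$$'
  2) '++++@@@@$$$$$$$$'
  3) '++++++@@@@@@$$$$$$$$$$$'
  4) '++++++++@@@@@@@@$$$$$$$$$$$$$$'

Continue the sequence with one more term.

++++++++++@@@@@@@@@@$$$$$$$$$$$$$$$$$

Term n consists of 2n +'s, followed by 2n @'s, followed by 3n+2 $'s (n = 1, 2, …).
For the next term, n = 5, so the run lengths are 10, 10, 17.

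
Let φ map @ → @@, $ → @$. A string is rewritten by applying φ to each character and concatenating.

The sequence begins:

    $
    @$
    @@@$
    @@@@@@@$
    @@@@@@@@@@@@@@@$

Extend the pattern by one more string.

@@@@@@@@@@@@@@@@@@@@@@@@@@@@@@@$

Applying the rule to each of the 16 symbols of @@@@@@@@@@@@@@@$ gives the pieces @@ @@ @@ @@ @@ @@ @@ @@ @@ @@ @@ @@ @@ @@ @@ @$, which concatenate to the answer.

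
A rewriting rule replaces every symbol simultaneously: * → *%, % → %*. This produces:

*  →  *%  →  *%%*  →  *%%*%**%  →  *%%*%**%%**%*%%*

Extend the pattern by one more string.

Rewriting the 16 symbols of *%%*%**%%**%*%%* one by one yields *% %* %* *% %* *% *% %* %* *% *% %* *% %* %* *%; concatenated:

*%%*%**%%**%*%%*%**%*%%**%%*%**%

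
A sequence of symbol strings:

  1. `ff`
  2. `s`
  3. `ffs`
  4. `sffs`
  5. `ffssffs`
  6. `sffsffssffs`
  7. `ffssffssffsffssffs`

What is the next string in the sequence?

From term 3 onward, concatenate the second-to-last term with the last: ff·s = ffs, s·ffs = sffs, …
Continuing: sffsffssffs · ffssffssffsffssffs gives term 8.

sffsffssffsffssffssffsffssffs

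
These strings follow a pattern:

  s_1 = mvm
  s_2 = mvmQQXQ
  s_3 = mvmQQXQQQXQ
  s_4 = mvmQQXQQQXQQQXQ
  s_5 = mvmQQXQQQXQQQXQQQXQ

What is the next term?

The strings grow by a fixed suffix QQXQ each time.
One more step from mvmQQXQQQXQQQXQQQXQ gives the answer.

mvmQQXQQQXQQQXQQQXQQQXQ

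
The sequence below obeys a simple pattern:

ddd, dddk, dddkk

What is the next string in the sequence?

dddkkk

Each term is the previous one with k appended.
So the next term is dddkk·k.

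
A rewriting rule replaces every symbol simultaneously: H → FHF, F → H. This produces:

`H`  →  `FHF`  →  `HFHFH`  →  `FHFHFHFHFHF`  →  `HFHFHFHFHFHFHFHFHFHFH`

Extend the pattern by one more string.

Replace each of the 21 characters of HFHFHFHFHFHFHFHFHFHFH in place — FHF H FHF H FHF H FHF H FHF H FHF H FHF H FHF H FHF H FHF H FHF — and concatenate.

FHFHFHFHFHFHFHFHFHFHFHFHFHFHFHFHFHFHFHFHFHF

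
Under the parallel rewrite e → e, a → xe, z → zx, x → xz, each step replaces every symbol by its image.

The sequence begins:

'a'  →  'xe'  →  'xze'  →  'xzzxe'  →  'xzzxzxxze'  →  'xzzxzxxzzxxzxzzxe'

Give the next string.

xzzxzxxzzxxzxzzxzxxzxzzxxzzxzxxze

Replace each of the 17 characters of xzzxzxxzzxxzxzzxe in place — xz zx zx xz zx xz xz zx zx xz xz zx xz zx zx xz e — and concatenate.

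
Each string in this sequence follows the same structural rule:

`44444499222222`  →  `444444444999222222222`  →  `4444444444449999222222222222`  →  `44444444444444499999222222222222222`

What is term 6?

The n-th term is 3n 4's then n 9's then 3n 2's, where the shown terms are n = 2, 3, 4, 5.
At n = 7 the blocks have lengths 21, 7, 21.

4444444444444444444449999999222222222222222222222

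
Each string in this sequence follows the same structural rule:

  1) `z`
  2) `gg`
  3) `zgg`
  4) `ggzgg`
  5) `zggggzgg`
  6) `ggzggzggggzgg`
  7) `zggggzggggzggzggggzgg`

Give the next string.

This is a Fibonacci-style word recurrence s(k) = s(k−2)·s(k−1): e.g. z·gg = zgg.
The next term joins ggzggzggggzgg and zggggzggggzggzggggzgg.

ggzggzggggzggzggggzggggzggzggggzgg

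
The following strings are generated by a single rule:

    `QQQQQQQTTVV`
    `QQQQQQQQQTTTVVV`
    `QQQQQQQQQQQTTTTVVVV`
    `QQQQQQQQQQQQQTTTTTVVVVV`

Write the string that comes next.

QQQQQQQQQQQQQQQTTTTTTVVVVVV

The n-th term is 2n+1 Q's then n-1 T's then n-1 V's, where the shown terms are n = 3, 4, 5, 6.
Setting n = 7 gives 15, 6, 6 characters in each block.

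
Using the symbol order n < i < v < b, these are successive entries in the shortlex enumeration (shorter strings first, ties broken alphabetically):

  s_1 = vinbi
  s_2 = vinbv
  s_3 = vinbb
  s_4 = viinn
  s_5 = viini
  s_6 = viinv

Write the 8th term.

viiin

Stepping forward 2 times from viinv: viinv → viinb, then the target.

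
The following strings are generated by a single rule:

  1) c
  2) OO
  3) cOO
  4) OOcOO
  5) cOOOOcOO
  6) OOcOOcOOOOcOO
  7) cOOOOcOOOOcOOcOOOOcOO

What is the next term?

This is a Fibonacci-style word recurrence s(k) = s(k−2)·s(k−1): e.g. c·OO = cOO.
So term 8 is OOcOOcOOOOcOO·cOOOOcOOOOcOOcOOOOcOO.

OOcOOcOOOOcOOcOOOOcOOOOcOOcOOOOcOO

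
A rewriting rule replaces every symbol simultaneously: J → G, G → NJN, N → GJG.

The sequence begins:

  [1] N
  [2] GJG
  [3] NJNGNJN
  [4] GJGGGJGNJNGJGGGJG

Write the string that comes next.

NJNGNJNNJNNJNGNJNGJGGGJGNJNGNJNNJNNJNGNJN

Applying the rule to each of the 17 symbols of GJGGGJGNJNGJGGGJG gives the pieces NJN G NJN NJN NJN G NJN GJG G GJG NJN G NJN NJN NJN G NJN, which concatenate to the answer.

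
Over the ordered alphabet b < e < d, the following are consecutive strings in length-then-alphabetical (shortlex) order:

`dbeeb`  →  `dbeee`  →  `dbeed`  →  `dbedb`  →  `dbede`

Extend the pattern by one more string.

The successor of dbede increments the rightmost position that isn't already d and resets every position after it to b.

dbedd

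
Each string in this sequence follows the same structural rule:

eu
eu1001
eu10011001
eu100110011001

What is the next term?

Each term is the previous one with 1001 appended.
So the next term is eu100110011001·1001.

eu1001100110011001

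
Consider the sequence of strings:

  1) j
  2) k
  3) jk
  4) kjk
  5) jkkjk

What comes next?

kjkjkkjk

Each term (from the third on) is the two preceding terms concatenated in order: term 3 = j·k = jk.
Continuing: kjk · jkkjk gives term 6.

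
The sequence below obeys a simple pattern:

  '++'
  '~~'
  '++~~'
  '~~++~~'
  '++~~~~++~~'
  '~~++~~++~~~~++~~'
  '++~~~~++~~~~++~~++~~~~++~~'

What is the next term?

From term 3 onward, concatenate the second-to-last term with the last: ++·~~ = ++~~, ~~·++~~ = ~~++~~, …
The next term joins ~~++~~++~~~~++~~ and ++~~~~++~~~~++~~++~~~~++~~.

~~++~~++~~~~++~~++~~~~++~~~~++~~++~~~~++~~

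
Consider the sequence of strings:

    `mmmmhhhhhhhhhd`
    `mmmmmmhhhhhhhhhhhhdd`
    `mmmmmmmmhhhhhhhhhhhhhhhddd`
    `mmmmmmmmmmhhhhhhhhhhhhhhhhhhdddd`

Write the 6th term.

mmmmmmmmmmmmmmhhhhhhhhhhhhhhhhhhhhhhhhdddddd

Term n consists of 2n m's, followed by 3n+3 h's, followed by n-1 d's, where the shown terms are n = 2, 3, 4, 5.
At n = 7 the blocks have lengths 14, 24, 6.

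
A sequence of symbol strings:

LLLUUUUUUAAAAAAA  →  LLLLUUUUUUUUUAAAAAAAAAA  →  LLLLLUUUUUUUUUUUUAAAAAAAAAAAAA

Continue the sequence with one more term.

Reading off run lengths: L runs 3, 4, 5; U runs 6, 9, 12; A runs 7, 10, 13 — each is linear in n, where the shown terms are n = 2, 3, 4.
Setting n = 5 gives 6, 15, 16 characters in each block.

LLLLLLUUUUUUUUUUUUUUUAAAAAAAAAAAAAAAA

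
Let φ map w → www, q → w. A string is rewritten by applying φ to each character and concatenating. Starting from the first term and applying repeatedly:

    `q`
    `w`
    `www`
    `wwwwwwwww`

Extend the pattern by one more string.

Apply φ to wwwwwwwww symbol by symbol: w→www, w→www, w→www, w→www, w→www, w→www, w→www, w→www, w→www; joined: www www www www www www www www www.

wwwwwwwwwwwwwwwwwwwwwwwwwww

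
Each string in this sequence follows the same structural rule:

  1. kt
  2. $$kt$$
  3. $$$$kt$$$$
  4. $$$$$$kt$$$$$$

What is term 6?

$$$$$$$$$$kt$$$$$$$$$$

Each term wraps the previous one in $$ on the left and $$ on the right.
From $$$$$$kt$$$$$$, 2 further steps: $$$$$$kt$$$$$$ → $$$$$$$$kt$$$$$$$$ → (answer).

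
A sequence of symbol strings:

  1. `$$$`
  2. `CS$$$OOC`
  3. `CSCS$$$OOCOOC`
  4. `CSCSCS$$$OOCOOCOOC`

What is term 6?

s(k+1) = CS·s(k)·OOC, so each term gains CS as a prefix and OOC as a suffix.
From CSCSCS$$$OOCOOCOOC, 2 further steps: CSCSCS$$$OOCOOCOOC → CSCSCSCS$$$OOCOOCOOCOOC → (answer).

CSCSCSCSCS$$$OOCOOCOOCOOCOOC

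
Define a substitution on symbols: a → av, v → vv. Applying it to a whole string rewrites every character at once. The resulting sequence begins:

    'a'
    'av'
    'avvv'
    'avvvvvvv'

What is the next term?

avvvvvvvvvvvvvvv

Apply φ to avvvvvvv symbol by symbol: a→av, v→vv, v→vv, v→vv, v→vv, v→vv, v→vv, v→vv; joined: av vv vv vv vv vv vv vv.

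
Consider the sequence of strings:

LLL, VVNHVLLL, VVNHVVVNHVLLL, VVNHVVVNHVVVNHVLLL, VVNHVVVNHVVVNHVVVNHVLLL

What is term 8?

VVNHVVVNHVVVNHVVVNHVVVNHVVVNHVVVNHVLLL

Each term is the previous one with VVNHV prepended.
From VVNHVVVNHVVVNHVVVNHVLLL, 3 further steps: VVNHVVVNHVVVNHVVVNHVLLL → VVNHVVVNHVVVNHVVVNHVVVNHVLLL → VVNHVVVNHVVVNHVVVNHVVVNHVVVNHVLLL → (answer).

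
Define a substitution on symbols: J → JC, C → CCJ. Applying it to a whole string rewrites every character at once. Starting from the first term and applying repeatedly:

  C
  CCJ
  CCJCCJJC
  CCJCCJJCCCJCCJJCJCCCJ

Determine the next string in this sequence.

Replace each of the 21 characters of CCJCCJJCCCJCCJJCJCCCJ in place — CCJ CCJ JC CCJ CCJ JC JC CCJ CCJ CCJ JC CCJ CCJ JC JC CCJ JC CCJ CCJ CCJ JC — and concatenate.

CCJCCJJCCCJCCJJCJCCCJCCJCCJJCCCJCCJJCJCCCJJCCCJCCJCCJJC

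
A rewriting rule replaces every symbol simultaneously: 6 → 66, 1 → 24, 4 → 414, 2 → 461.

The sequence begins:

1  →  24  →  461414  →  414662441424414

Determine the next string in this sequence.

4142441466664614144142441446141441424414

Replace each of the 15 characters of 414662441424414 in place — 414 24 414 66 66 461 414 414 24 414 461 414 414 24 414 — and concatenate.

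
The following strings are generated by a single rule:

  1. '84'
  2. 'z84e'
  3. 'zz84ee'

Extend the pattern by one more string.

Each term wraps the previous one in z on the left and e on the right.
Applying this once more to zz84ee:

zzz84eee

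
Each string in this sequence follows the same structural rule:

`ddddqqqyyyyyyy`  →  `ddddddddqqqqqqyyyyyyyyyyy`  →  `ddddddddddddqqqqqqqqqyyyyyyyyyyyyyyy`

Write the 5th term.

The n-th term is 4n d's then 3n q's then 4n+3 y's (n = 1, 2, …).
Setting n = 5 gives 20, 15, 23 characters in each block.

ddddddddddddddddddddqqqqqqqqqqqqqqqyyyyyyyyyyyyyyyyyyyyyyy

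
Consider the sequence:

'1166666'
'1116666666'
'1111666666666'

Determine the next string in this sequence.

1111166666666666

Term n consists of n-1 1's, followed by 2n-1 6's, where the shown terms are n = 3, 4, 5.
At n = 6 the blocks have lengths 5, 11.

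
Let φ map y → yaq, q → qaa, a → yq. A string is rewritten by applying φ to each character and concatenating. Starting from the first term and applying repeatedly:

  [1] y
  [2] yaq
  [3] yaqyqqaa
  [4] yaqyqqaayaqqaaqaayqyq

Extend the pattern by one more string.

Rewriting the 21 symbols of yaqyqqaayaqqaaqaayqyq one by one yields yaq yq qaa yaq qaa qaa yq yq yaq yq qaa qaa yq yq qaa yq yq yaq qaa yaq qaa; concatenated:

yaqyqqaayaqqaaqaayqyqyaqyqqaaqaayqyqqaayqyqyaqqaayaqqaa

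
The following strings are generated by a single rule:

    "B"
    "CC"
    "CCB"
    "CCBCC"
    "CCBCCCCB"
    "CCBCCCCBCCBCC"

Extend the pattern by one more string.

CCBCCCCBCCBCCCCBCCCCB

From term 3 onward, concatenate the last term with the second-to-last: CC·B = CCB, CCB·CC = CCBCC, …
The next term joins CCBCCCCBCCBCC and CCBCCCCB.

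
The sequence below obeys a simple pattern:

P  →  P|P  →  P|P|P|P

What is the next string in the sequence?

P|P|P|P|P|P|P|P

s(k+1) = s(k)·|·s(k) — each term doubles the last with '|' between the halves.
So the next term is two copies of P|P|P|P with '|' between the halves.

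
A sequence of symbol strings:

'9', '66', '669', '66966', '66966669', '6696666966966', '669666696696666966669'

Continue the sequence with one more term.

From term 3 onward, concatenate the last term with the second-to-last: 66·9 = 669, 669·66 = 66966, …
So term 8 is 669666696696666966669·6696666966966.

6696666966966669666696696666966966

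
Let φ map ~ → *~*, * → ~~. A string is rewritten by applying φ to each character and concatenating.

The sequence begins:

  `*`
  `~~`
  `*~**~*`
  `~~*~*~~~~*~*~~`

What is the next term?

*~**~*~~*~*~~*~**~**~**~*~~*~*~~*~**~*

Applying the rule to each of the 14 symbols of ~~*~*~~~~*~*~~ gives the pieces *~* *~* ~~ *~* ~~ *~* *~* *~* *~* ~~ *~* ~~ *~* *~*, which concatenate to the answer.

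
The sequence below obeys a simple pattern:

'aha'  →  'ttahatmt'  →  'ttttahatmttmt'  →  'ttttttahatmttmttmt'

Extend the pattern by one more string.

Each term wraps the previous one in tt on the left and tmt on the right.
Applying this once more to ttttttahatmttmttmt:

ttttttttahatmttmttmttmt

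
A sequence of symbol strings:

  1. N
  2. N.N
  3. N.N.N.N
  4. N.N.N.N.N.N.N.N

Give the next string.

N.N.N.N.N.N.N.N.N.N.N.N.N.N.N.N

Each string is two copies of the previous one joined by '.'.
One more doubling of N.N.N.N.N.N.N.N gives the answer.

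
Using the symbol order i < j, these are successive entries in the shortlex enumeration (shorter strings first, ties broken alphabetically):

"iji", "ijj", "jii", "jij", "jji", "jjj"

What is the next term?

After jjj the length-3 strings are exhausted; the first length-4 string is 4 copies of i.

iiii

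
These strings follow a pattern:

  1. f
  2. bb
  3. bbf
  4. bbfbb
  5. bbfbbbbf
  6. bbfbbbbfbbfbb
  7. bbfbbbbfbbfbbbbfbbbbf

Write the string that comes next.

This is a Fibonacci-style word recurrence s(k) = s(k−1)·s(k−2): e.g. bb·f = bbf.
The next term joins bbfbbbbfbbfbbbbfbbbbf and bbfbbbbfbbfbb.

bbfbbbbfbbfbbbbfbbbbfbbfbbbbfbbfbb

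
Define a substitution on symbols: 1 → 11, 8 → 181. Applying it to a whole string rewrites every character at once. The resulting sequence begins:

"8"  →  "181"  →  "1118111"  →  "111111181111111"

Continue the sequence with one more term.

φ(111111181111111) expands symbol-by-symbol to 11 11 11 11 11 11 11 181 11 11 11 11 11 11 11; joining the 15 pieces gives the next term.

1111111111111118111111111111111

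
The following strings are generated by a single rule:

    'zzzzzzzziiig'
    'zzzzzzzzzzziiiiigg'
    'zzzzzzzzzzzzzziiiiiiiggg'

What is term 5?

Term n consists of 3n+2 z's, followed by 2n-1 i's, followed by n-1 g's, where the shown terms are n = 2, 3, 4.
For term 5, n = 6, so the run lengths are 20, 11, 5.

zzzzzzzzzzzzzzzzzzzziiiiiiiiiiiggggg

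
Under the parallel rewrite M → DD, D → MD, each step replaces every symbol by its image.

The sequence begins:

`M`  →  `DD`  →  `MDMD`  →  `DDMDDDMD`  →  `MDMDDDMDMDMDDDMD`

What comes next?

Rewriting the 16 symbols of MDMDDDMDMDMDDDMD one by one yields DD MD DD MD MD MD DD MD DD MD DD MD MD MD DD MD; concatenated:

DDMDDDMDMDMDDDMDDDMDDDMDMDMDDDMD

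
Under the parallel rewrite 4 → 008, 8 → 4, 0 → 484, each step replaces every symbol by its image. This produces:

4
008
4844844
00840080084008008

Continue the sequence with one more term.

48448440084844844484484400848448444844844

Replace each of the 17 characters of 00840080084008008 in place — 484 484 4 008 484 484 4 484 484 4 008 484 484 4 484 484 4 — and concatenate.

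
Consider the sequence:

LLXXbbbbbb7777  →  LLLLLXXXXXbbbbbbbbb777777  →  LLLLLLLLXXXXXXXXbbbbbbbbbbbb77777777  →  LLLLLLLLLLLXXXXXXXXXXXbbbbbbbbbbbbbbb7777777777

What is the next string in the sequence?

LLLLLLLLLLLLLLXXXXXXXXXXXXXXbbbbbbbbbbbbbbbbbb777777777777

Reading off run lengths: L runs 2, 5, 8, 11; X runs 2, 5, 8, 11; b runs 6, 9, 12, 15; 7 runs 4, 6, 8, 10 — each is linear in n (n = 1, 2, …).
At n = 5 the blocks have lengths 14, 14, 18, 12.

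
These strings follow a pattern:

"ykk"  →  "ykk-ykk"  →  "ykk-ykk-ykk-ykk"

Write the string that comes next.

s(k+1) = s(k)·-·s(k) — each term doubles the last with '-' between the halves.
Doubling ykk-ykk-ykk-ykk with '-' between the halves:

ykk-ykk-ykk-ykk-ykk-ykk-ykk-ykk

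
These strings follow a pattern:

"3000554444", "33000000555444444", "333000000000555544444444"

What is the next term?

3333000000000000555554444444444

The n-th term is n 3's then 3n 0's then n+1 5's then 2n+2 4's (n = 1, 2, …).
For the next term, n = 4, so the run lengths are 4, 12, 5, 10.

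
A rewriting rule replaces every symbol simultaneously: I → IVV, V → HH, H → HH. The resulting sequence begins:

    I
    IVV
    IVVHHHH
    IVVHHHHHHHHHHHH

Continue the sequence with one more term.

Rewriting the 15 symbols of IVVHHHHHHHHHHHH one by one yields IVV HH HH HH HH HH HH HH HH HH HH HH HH HH HH; concatenated:

IVVHHHHHHHHHHHHHHHHHHHHHHHHHHHH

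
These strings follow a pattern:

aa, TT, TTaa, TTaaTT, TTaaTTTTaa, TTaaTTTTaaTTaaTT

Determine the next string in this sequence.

TTaaTTTTaaTTaaTTTTaaTTTTaa

Each term (from the third on) is the previous term followed by the one before it: term 3 = TT·aa = TTaa.
Continuing: TTaaTTTTaaTTaaTT · TTaaTTTTaa gives term 7.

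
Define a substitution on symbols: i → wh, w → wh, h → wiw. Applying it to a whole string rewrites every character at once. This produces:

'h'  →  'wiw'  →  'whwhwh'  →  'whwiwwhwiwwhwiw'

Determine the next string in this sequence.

Replace each of the 15 characters of whwiwwhwiwwhwiw in place — wh wiw wh wh wh wh wiw wh wh wh wh wiw wh wh wh — and concatenate.

whwiwwhwhwhwhwiwwhwhwhwhwiwwhwhwh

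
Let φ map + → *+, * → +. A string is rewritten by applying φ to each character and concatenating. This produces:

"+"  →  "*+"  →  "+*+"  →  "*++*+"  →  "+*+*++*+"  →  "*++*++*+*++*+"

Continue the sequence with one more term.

Applying the rule to each of the 13 symbols of *++*++*+*++*+ gives the pieces + *+ *+ + *+ *+ + *+ + *+ *+ + *+, which concatenate to the answer.

+*+*++*+*++*++*+*++*+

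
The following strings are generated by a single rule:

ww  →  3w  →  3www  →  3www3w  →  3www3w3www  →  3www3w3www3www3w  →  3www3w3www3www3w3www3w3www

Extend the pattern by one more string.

This is a Fibonacci-style word recurrence s(k) = s(k−1)·s(k−2): e.g. 3w·ww = 3www.
So term 8 is 3www3w3www3www3w3www3w3www·3www3w3www3www3w.

3www3w3www3www3w3www3w3www3www3w3www3www3w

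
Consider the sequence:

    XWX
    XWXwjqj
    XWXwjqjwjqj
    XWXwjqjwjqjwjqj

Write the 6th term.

The strings grow by a fixed suffix wjqj each time.
From XWXwjqjwjqjwjqj, 2 further steps: XWXwjqjwjqjwjqj → XWXwjqjwjqjwjqjwjqj → (answer).

XWXwjqjwjqjwjqjwjqjwjqj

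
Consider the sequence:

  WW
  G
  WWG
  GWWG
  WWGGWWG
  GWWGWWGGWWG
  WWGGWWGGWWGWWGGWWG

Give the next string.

GWWGWWGGWWGWWGGWWGGWWGWWGGWWG

This is a Fibonacci-style word recurrence s(k) = s(k−2)·s(k−1): e.g. WW·G = WWG.
The next term joins GWWGWWGGWWG and WWGGWWGGWWGWWGGWWG.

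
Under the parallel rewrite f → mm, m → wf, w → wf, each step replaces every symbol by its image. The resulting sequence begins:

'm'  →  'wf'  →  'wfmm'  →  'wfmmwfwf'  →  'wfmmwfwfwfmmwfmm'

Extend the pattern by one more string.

Rewriting the 16 symbols of wfmmwfwfwfmmwfmm one by one yields wf mm wf wf wf mm wf mm wf mm wf wf wf mm wf wf; concatenated:

wfmmwfwfwfmmwfmmwfmmwfwfwfmmwfwf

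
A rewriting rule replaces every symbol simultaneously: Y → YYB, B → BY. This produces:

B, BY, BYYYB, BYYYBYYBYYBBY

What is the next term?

Rewriting the 13 symbols of BYYYBYYBYYBBY one by one yields BY YYB YYB YYB BY YYB YYB BY YYB YYB BY BY YYB; concatenated:

BYYYBYYBYYBBYYYBYYBBYYYBYYBBYBYYYB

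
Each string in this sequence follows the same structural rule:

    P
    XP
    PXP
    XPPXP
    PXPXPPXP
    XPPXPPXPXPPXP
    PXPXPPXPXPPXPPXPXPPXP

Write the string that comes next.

Each term (from the third on) is the two preceding terms concatenated in order: term 3 = P·XP = PXP.
The next term joins XPPXPPXPXPPXP and PXPXPPXPXPPXPPXPXPPXP.

XPPXPPXPXPPXPPXPXPPXPXPPXPPXPXPPXP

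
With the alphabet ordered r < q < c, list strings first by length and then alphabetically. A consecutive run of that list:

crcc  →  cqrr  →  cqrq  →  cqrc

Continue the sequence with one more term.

The successor of cqrc increments the rightmost position that isn't already c and resets every position after it to r.

cqqr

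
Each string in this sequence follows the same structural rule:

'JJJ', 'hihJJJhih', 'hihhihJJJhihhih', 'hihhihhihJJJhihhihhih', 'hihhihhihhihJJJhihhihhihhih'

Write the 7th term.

hihhihhihhihhihhihJJJhihhihhihhihhihhih

s(k+1) = hih·s(k)·hih, so each term gains hih as a prefix and hih as a suffix.
From hihhihhihhihJJJhihhihhihhih, 2 further steps: hihhihhihhihJJJhihhihhihhih → hihhihhihhihhihJJJhihhihhihhihhih → (answer).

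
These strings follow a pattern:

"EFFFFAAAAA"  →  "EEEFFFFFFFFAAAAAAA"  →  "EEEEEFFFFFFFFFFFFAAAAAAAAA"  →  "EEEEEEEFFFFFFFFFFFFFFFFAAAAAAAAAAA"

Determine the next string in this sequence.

EEEEEEEEEFFFFFFFFFFFFFFFFFFFFAAAAAAAAAAAAA

The n-th term is 2n-1 E's then 4n F's then 2n+3 A's (n = 1, 2, …).
At n = 5 the blocks have lengths 9, 20, 13.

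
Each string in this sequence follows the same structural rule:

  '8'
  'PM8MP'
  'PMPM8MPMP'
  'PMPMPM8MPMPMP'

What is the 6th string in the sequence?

PMPMPMPMPM8MPMPMPMPMP

Each term wraps the previous one in PM on the left and MP on the right.
From PMPMPM8MPMPMP, 2 further steps: PMPMPM8MPMPMP → PMPMPMPM8MPMPMPMP → (answer).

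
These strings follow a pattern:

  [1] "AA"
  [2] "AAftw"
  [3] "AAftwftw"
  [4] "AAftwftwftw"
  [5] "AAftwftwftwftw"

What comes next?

AAftwftwftwftwftw

The strings grow by a fixed suffix ftw each time.
One more step from AAftwftwftwftw gives the answer.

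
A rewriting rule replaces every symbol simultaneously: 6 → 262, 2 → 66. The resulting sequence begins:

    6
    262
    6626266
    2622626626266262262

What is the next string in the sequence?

Rewriting the 19 symbols of 2622626626266262262 one by one yields 66 262 66 66 262 66 262 262 66 262 66 262 262 66 262 66 66 262 66; concatenated:

66262666626266262262662626626226266262666626266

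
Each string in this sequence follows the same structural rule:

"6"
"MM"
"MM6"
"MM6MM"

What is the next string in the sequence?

MM6MMMM6

From term 3 onward, concatenate the last term with the second-to-last: MM·6 = MM6, MM6·MM = MM6MM, …
So term 5 is MM6MM·MM6.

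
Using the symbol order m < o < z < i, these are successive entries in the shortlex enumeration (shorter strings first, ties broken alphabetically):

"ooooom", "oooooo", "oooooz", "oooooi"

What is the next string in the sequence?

oooozm

Treat oooooi as a base-4 numeral over the given alphabet and add one, carrying through any trailing i's.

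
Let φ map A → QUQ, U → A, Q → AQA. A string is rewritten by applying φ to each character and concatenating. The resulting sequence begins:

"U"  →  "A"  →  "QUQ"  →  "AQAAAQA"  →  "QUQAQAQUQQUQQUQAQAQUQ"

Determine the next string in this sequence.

Replace each of the 21 characters of QUQAQAQUQQUQQUQAQAQUQ in place — AQA A AQA QUQ AQA QUQ AQA A AQA AQA A AQA AQA A AQA QUQ AQA QUQ AQA A AQA — and concatenate.

AQAAAQAQUQAQAQUQAQAAAQAAQAAAQAAQAAAQAQUQAQAQUQAQAAAQA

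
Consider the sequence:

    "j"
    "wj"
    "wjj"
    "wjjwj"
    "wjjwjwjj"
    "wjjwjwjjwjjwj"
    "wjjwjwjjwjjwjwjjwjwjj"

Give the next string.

wjjwjwjjwjjwjwjjwjwjjwjjwjwjjwjjwj

From term 3 onward, concatenate the last term with the second-to-last: wj·j = wjj, wjj·wj = wjjwj, …
The next term joins wjjwjwjjwjjwjwjjwjwjj and wjjwjwjjwjjwj.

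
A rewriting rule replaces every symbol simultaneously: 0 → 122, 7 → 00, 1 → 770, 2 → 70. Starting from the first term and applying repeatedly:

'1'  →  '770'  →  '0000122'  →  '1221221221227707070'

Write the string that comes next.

Rewriting the 19 symbols of 1221221221227707070 one by one yields 770 70 70 770 70 70 770 70 70 770 70 70 00 00 122 00 122 00 122; concatenated:

770707077070707707070770707000001220012200122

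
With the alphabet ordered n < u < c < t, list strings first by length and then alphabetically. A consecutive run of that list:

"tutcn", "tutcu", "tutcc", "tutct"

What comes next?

tuttn

Treat tutct as a base-4 numeral over the given alphabet and add one, carrying through any trailing t's.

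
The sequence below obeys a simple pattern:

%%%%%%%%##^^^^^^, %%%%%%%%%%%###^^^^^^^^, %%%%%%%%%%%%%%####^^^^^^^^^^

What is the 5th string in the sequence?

%%%%%%%%%%%%%%%%%%%%######^^^^^^^^^^^^^^

Each string has the form %^{3n-1} #^{n-1} ^^{2n}, where the shown terms are n = 3, 4, 5.
At n = 7 the blocks have lengths 20, 6, 14.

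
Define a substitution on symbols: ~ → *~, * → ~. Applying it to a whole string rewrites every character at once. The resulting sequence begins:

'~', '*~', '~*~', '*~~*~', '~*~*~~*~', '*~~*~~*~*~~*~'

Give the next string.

Replace each of the 13 characters of *~~*~~*~*~~*~ in place — ~ *~ *~ ~ *~ *~ ~ *~ ~ *~ *~ ~ *~ — and concatenate.

~*~*~~*~*~~*~~*~*~~*~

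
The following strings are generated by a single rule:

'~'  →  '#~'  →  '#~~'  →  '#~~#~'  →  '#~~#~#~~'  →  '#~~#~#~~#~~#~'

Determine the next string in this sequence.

Each term (from the third on) is the previous term followed by the one before it: term 3 = #~·~ = #~~.
The next term joins #~~#~#~~#~~#~ and #~~#~#~~.

#~~#~#~~#~~#~#~~#~#~~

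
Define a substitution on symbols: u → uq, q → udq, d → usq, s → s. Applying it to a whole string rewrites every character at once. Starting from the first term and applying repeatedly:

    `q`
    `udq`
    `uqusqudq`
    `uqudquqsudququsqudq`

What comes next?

Applying the rule to each of the 19 symbols of uqudquqsudququsqudq gives the pieces uq udq uq usq udq uq udq s uq usq udq uq udq uq s udq uq usq udq, which concatenate to the answer.

uqudququsqudququdqsuqusqudququdquqsudququsqudq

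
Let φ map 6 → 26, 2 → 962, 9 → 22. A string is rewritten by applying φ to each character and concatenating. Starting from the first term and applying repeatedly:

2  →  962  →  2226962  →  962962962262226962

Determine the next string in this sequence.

22269622226962222696296226962962962262226962

Replace each of the 18 characters of 962962962262226962 in place — 22 26 962 22 26 962 22 26 962 962 26 962 962 962 26 22 26 962 — and concatenate.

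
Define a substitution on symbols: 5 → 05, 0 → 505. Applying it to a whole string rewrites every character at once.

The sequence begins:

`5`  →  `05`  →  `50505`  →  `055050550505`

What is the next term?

50505055050550505055050550505

Expanding 055050550505: 0→505, 5→05, 5→05, 0→505, 5→05, 0→505, 5→05, 5→05, 0→505, 5→05, 0→505, 5→05. Concatenated: 505 05 05 505 05 505 05 05 505 05 505 05.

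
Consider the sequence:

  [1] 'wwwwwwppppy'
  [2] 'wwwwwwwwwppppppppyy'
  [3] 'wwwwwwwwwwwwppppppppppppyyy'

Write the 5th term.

wwwwwwwwwwwwwwwwwwppppppppppppppppppppyyyyy

Each string has the form w^{3n+3} p^{4n} y^{n} (n = 1, 2, …).
At n = 5 the blocks have lengths 18, 20, 5.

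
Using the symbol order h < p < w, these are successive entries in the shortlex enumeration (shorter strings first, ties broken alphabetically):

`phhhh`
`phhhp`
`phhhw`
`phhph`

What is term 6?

phhpw

Advancing 2 positions from phhph through phhph → phhpp reaches term 6.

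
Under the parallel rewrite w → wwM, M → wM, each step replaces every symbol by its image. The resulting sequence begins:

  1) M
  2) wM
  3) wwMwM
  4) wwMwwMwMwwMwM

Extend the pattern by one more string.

Replace each of the 13 characters of wwMwwMwMwwMwM in place — wwM wwM wM wwM wwM wM wwM wM wwM wwM wM wwM wM — and concatenate.

wwMwwMwMwwMwwMwMwwMwMwwMwwMwMwwMwM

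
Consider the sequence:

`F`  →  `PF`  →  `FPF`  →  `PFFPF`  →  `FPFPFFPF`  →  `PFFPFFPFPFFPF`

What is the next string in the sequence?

FPFPFFPFPFFPFFPFPFFPF

From term 3 onward, concatenate the second-to-last term with the last: F·PF = FPF, PF·FPF = PFFPF, …
The next term joins FPFPFFPF and PFFPFFPFPFFPF.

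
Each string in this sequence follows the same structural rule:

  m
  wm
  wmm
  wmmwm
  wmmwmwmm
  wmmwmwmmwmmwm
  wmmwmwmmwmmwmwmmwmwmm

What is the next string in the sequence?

wmmwmwmmwmmwmwmmwmwmmwmmwmwmmwmmwm

This is a Fibonacci-style word recurrence s(k) = s(k−1)·s(k−2): e.g. wm·m = wmm.
So term 8 is wmmwmwmmwmmwmwmmwmwmm·wmmwmwmmwmmwm.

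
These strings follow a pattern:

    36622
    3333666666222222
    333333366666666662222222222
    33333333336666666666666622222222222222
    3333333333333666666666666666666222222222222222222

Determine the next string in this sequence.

Reading off run lengths: 3 runs 1, 4, 7, 10, 13; 6 runs 2, 6, 10, 14, 18; 2 runs 2, 6, 10, 14, 18 — each is linear in n (n = 1, 2, …).
For the next term, n = 6, so the run lengths are 16, 22, 22.

333333333333333366666666666666666666662222222222222222222222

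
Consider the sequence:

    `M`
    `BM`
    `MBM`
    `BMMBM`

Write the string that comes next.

From term 3 onward, concatenate the second-to-last term with the last: M·BM = MBM, BM·MBM = BMMBM, …
Continuing: MBM · BMMBM gives term 5.

MBMBMMBM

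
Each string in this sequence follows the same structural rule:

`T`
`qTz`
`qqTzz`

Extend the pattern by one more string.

Each term wraps the previous one in q on the left and z on the right.
One more step from qqTzz gives the answer.

qqqTzzz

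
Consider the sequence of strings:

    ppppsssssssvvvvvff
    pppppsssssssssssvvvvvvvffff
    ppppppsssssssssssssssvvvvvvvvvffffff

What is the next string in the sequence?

pppppppsssssssssssssssssssvvvvvvvvvvvffffffff

The n-th term is n+2 p's then 4n-1 s's then 2n+1 v's then 2n-2 f's, where the shown terms are n = 2, 3, 4.
For the next term, n = 5, so the run lengths are 7, 19, 11, 8.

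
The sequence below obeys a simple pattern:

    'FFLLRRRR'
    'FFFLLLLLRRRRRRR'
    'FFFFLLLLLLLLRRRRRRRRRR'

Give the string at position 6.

FFFFFFFLLLLLLLLLLLLLLLLLRRRRRRRRRRRRRRRRRRR

Each string has the form F^{n+1} L^{3n-1} R^{3n+1} (n = 1, 2, …).
At n = 6 the blocks have lengths 7, 17, 19.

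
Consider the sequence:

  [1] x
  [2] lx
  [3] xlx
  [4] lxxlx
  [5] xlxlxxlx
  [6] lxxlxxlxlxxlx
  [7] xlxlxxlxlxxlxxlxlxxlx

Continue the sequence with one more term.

lxxlxxlxlxxlxxlxlxxlxlxxlxxlxlxxlx

This is a Fibonacci-style word recurrence s(k) = s(k−2)·s(k−1): e.g. x·lx = xlx.
Continuing: lxxlxxlxlxxlx · xlxlxxlxlxxlxxlxlxxlx gives term 8.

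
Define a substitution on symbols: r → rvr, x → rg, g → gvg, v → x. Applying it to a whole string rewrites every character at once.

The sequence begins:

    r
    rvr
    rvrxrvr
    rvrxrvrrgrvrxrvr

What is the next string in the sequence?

φ(rvrxrvrrgrvrxrvr) expands symbol-by-symbol to rvr x rvr rg rvr x rvr rvr gvg rvr x rvr rg rvr x rvr; joining the 16 pieces gives the next term.

rvrxrvrrgrvrxrvrrvrgvgrvrxrvrrgrvrxrvr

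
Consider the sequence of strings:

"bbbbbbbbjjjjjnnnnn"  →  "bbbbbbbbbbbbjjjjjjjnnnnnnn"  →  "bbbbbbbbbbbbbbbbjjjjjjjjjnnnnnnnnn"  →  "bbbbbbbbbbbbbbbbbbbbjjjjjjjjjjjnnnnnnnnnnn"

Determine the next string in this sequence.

bbbbbbbbbbbbbbbbbbbbbbbbjjjjjjjjjjjjjnnnnnnnnnnnnn

Each string has the form b^{4n} j^{2n+1} n^{2n+1}, where the shown terms are n = 2, 3, 4, 5.
For the next term, n = 6, so the run lengths are 24, 13, 13.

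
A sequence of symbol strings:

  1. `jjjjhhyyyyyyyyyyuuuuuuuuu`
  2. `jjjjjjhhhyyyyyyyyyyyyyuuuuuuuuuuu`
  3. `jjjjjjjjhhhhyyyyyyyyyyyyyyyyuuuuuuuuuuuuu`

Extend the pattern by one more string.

Reading off run lengths: j runs 4, 6, 8; h runs 2, 3, 4; y runs 10, 13, 16; u runs 9, 11, 13 — each is linear in n, where the shown terms are n = 3, 4, 5.
Setting n = 6 gives 10, 5, 19, 15 characters in each block.

jjjjjjjjjjhhhhhyyyyyyyyyyyyyyyyyyyuuuuuuuuuuuuuuu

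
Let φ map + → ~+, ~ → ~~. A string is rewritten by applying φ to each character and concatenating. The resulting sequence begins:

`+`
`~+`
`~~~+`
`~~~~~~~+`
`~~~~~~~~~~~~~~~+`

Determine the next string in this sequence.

~~~~~~~~~~~~~~~~~~~~~~~~~~~~~~~+

Applying the rule to each of the 16 symbols of ~~~~~~~~~~~~~~~+ gives the pieces ~~ ~~ ~~ ~~ ~~ ~~ ~~ ~~ ~~ ~~ ~~ ~~ ~~ ~~ ~~ ~+, which concatenate to the answer.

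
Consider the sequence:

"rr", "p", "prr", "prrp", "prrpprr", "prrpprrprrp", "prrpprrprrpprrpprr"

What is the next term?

prrpprrprrpprrpprrprrpprrprrp

This is a Fibonacci-style word recurrence s(k) = s(k−1)·s(k−2): e.g. p·rr = prr.
So term 8 is prrpprrprrpprrpprr·prrpprrprrp.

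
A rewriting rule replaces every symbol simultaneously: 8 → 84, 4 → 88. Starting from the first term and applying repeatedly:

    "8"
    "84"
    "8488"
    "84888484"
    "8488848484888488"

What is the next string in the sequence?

Rewriting the 16 symbols of 8488848484888488 one by one yields 84 88 84 84 84 88 84 88 84 88 84 84 84 88 84 84; concatenated:

84888484848884888488848484888484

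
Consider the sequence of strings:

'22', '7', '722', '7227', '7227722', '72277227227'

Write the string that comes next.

This is a Fibonacci-style word recurrence s(k) = s(k−1)·s(k−2): e.g. 7·22 = 722.
So term 7 is 72277227227·7227722.

722772272277227722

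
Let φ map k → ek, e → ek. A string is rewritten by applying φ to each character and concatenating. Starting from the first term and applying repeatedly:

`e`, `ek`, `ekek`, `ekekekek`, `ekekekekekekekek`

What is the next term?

ekekekekekekekekekekekekekekekek

Replace each of the 16 characters of ekekekekekekekek in place — ek ek ek ek ek ek ek ek ek ek ek ek ek ek ek ek — and concatenate.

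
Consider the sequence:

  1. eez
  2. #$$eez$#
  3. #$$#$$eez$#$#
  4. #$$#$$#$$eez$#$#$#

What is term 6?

#$$#$$#$$#$$#$$eez$#$#$#$#$#

Each term wraps the previous one in #$$ on the left and $# on the right.
From #$$#$$#$$eez$#$#$#, 2 further steps: #$$#$$#$$eez$#$#$# → #$$#$$#$$#$$eez$#$#$#$# → (answer).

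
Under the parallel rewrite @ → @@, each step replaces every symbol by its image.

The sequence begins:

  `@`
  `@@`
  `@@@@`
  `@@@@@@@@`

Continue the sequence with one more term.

Apply φ to @@@@@@@@ symbol by symbol: @→@@, @→@@, @→@@, @→@@, @→@@, @→@@, @→@@, @→@@; joined: @@ @@ @@ @@ @@ @@ @@ @@.

@@@@@@@@@@@@@@@@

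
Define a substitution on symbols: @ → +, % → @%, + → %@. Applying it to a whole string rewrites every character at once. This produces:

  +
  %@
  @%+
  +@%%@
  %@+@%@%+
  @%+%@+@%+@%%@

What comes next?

φ(@%+%@+@%+@%%@) expands symbol-by-symbol to + @% %@ @% + %@ + @% %@ + @% @% +; joining the 13 pieces gives the next term.

+@%%@@%+%@+@%%@+@%@%+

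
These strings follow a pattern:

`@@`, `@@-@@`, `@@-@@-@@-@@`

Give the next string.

@@-@@-@@-@@-@@-@@-@@-@@

Every step duplicates the string with '-' between the halves.
So the next term is two copies of @@-@@-@@-@@ with '-' between the halves.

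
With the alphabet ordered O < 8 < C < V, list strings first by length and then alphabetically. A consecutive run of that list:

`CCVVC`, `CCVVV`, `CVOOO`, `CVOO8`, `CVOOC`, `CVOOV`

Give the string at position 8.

Stepping forward 2 times from CVOOV: CVOOV → CVO8O, then the target.

CVO88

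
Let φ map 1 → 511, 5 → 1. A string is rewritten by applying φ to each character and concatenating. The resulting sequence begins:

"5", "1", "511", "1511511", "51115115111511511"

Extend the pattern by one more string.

Rewriting the 17 symbols of 51115115111511511 one by one yields 1 511 511 511 1 511 511 1 511 511 511 1 511 511 1 511 511; concatenated:

15115115111511511151151151115115111511511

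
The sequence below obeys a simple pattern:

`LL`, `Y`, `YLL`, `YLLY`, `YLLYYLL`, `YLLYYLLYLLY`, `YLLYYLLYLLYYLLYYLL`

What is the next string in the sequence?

This is a Fibonacci-style word recurrence s(k) = s(k−1)·s(k−2): e.g. Y·LL = YLL.
Continuing: YLLYYLLYLLYYLLYYLL · YLLYYLLYLLY gives term 8.

YLLYYLLYLLYYLLYYLLYLLYYLLYLLY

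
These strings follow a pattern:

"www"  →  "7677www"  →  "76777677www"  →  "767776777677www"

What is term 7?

767776777677767776777677www

Every step adds 7677 at the front: s(k+1) = 7677·s(k).
From 767776777677www, 3 further steps: 767776777677www → 7677767776777677www → 76777677767776777677www → (answer).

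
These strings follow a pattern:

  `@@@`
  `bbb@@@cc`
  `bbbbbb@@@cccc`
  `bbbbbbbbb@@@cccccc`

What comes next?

Every step adds bbb to the front and cc to the end of the previous string.
So the next term is bbb·bbbbbbbbb@@@cccccc·cc.

bbbbbbbbbbbb@@@cccccccc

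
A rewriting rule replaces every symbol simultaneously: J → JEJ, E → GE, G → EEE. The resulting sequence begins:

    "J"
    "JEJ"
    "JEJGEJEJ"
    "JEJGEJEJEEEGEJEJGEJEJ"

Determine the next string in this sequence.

Rewriting the 21 symbols of JEJGEJEJEEEGEJEJGEJEJ one by one yields JEJ GE JEJ EEE GE JEJ GE JEJ GE GE GE EEE GE JEJ GE JEJ EEE GE JEJ GE JEJ; concatenated:

JEJGEJEJEEEGEJEJGEJEJGEGEGEEEEGEJEJGEJEJEEEGEJEJGEJEJ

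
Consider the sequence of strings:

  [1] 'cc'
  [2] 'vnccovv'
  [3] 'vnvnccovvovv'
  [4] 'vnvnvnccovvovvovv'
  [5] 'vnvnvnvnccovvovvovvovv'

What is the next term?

s(k+1) = vn·s(k)·ovv, so each term gains vn as a prefix and ovv as a suffix.
So the next term is vn·vnvnvnvnccovvovvovvovv·ovv.

vnvnvnvnvnccovvovvovvovvovv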